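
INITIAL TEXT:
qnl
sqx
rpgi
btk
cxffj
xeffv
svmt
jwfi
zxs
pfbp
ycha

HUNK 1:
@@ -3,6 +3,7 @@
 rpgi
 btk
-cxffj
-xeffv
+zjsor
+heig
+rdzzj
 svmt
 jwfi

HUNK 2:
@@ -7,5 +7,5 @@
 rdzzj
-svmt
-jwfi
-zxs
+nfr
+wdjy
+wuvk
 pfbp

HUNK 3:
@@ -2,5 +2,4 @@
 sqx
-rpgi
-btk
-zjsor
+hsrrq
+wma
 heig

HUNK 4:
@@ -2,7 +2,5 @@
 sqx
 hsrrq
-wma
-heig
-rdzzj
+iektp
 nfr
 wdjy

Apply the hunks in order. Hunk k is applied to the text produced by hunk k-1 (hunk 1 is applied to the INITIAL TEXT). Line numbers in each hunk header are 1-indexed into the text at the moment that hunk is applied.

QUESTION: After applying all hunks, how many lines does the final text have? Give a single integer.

Hunk 1: at line 3 remove [cxffj,xeffv] add [zjsor,heig,rdzzj] -> 12 lines: qnl sqx rpgi btk zjsor heig rdzzj svmt jwfi zxs pfbp ycha
Hunk 2: at line 7 remove [svmt,jwfi,zxs] add [nfr,wdjy,wuvk] -> 12 lines: qnl sqx rpgi btk zjsor heig rdzzj nfr wdjy wuvk pfbp ycha
Hunk 3: at line 2 remove [rpgi,btk,zjsor] add [hsrrq,wma] -> 11 lines: qnl sqx hsrrq wma heig rdzzj nfr wdjy wuvk pfbp ycha
Hunk 4: at line 2 remove [wma,heig,rdzzj] add [iektp] -> 9 lines: qnl sqx hsrrq iektp nfr wdjy wuvk pfbp ycha
Final line count: 9

Answer: 9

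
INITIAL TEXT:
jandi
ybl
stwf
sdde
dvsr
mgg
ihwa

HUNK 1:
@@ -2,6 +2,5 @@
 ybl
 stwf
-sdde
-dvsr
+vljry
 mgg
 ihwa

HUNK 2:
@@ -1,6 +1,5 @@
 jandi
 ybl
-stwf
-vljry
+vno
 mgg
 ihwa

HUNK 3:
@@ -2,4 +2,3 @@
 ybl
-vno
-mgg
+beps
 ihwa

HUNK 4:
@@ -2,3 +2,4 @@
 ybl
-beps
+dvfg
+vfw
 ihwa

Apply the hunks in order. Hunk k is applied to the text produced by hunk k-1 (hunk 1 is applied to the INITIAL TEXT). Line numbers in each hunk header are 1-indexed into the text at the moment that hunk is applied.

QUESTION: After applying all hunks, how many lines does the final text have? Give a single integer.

Answer: 5

Derivation:
Hunk 1: at line 2 remove [sdde,dvsr] add [vljry] -> 6 lines: jandi ybl stwf vljry mgg ihwa
Hunk 2: at line 1 remove [stwf,vljry] add [vno] -> 5 lines: jandi ybl vno mgg ihwa
Hunk 3: at line 2 remove [vno,mgg] add [beps] -> 4 lines: jandi ybl beps ihwa
Hunk 4: at line 2 remove [beps] add [dvfg,vfw] -> 5 lines: jandi ybl dvfg vfw ihwa
Final line count: 5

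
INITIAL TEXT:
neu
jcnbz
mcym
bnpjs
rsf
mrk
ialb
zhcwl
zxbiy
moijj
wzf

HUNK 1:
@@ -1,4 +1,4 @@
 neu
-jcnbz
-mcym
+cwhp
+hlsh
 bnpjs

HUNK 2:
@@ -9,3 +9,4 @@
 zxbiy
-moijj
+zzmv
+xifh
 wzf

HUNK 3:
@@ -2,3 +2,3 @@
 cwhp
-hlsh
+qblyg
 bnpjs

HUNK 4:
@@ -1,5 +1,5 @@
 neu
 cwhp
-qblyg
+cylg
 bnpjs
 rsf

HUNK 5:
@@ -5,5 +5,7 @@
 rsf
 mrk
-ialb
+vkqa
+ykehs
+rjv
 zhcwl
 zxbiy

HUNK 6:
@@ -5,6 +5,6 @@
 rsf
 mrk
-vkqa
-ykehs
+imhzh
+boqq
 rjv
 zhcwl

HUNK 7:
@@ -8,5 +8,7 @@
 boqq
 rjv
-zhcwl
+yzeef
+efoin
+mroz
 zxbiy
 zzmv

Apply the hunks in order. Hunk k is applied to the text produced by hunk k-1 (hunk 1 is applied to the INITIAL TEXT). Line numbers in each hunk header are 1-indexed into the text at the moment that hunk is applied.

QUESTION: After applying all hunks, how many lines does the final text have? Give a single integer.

Answer: 16

Derivation:
Hunk 1: at line 1 remove [jcnbz,mcym] add [cwhp,hlsh] -> 11 lines: neu cwhp hlsh bnpjs rsf mrk ialb zhcwl zxbiy moijj wzf
Hunk 2: at line 9 remove [moijj] add [zzmv,xifh] -> 12 lines: neu cwhp hlsh bnpjs rsf mrk ialb zhcwl zxbiy zzmv xifh wzf
Hunk 3: at line 2 remove [hlsh] add [qblyg] -> 12 lines: neu cwhp qblyg bnpjs rsf mrk ialb zhcwl zxbiy zzmv xifh wzf
Hunk 4: at line 1 remove [qblyg] add [cylg] -> 12 lines: neu cwhp cylg bnpjs rsf mrk ialb zhcwl zxbiy zzmv xifh wzf
Hunk 5: at line 5 remove [ialb] add [vkqa,ykehs,rjv] -> 14 lines: neu cwhp cylg bnpjs rsf mrk vkqa ykehs rjv zhcwl zxbiy zzmv xifh wzf
Hunk 6: at line 5 remove [vkqa,ykehs] add [imhzh,boqq] -> 14 lines: neu cwhp cylg bnpjs rsf mrk imhzh boqq rjv zhcwl zxbiy zzmv xifh wzf
Hunk 7: at line 8 remove [zhcwl] add [yzeef,efoin,mroz] -> 16 lines: neu cwhp cylg bnpjs rsf mrk imhzh boqq rjv yzeef efoin mroz zxbiy zzmv xifh wzf
Final line count: 16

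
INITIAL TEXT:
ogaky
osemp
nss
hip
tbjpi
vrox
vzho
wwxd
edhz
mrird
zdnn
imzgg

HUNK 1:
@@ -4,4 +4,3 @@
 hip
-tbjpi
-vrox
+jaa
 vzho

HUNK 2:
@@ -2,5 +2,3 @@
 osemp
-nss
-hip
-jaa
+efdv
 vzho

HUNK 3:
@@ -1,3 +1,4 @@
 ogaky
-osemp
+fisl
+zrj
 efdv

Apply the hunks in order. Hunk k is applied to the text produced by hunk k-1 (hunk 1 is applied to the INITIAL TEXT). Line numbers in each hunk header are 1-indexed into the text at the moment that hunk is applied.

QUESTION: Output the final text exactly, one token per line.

Answer: ogaky
fisl
zrj
efdv
vzho
wwxd
edhz
mrird
zdnn
imzgg

Derivation:
Hunk 1: at line 4 remove [tbjpi,vrox] add [jaa] -> 11 lines: ogaky osemp nss hip jaa vzho wwxd edhz mrird zdnn imzgg
Hunk 2: at line 2 remove [nss,hip,jaa] add [efdv] -> 9 lines: ogaky osemp efdv vzho wwxd edhz mrird zdnn imzgg
Hunk 3: at line 1 remove [osemp] add [fisl,zrj] -> 10 lines: ogaky fisl zrj efdv vzho wwxd edhz mrird zdnn imzgg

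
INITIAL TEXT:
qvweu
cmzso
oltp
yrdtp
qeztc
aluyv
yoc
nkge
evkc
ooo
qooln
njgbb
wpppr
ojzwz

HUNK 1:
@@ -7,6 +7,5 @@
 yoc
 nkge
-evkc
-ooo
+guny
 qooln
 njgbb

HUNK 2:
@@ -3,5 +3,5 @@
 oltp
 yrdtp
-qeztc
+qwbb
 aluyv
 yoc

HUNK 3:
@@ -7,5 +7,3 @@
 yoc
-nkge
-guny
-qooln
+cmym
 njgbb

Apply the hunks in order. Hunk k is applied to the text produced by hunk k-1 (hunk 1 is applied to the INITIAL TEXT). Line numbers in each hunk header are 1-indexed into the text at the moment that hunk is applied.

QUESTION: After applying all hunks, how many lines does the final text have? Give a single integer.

Hunk 1: at line 7 remove [evkc,ooo] add [guny] -> 13 lines: qvweu cmzso oltp yrdtp qeztc aluyv yoc nkge guny qooln njgbb wpppr ojzwz
Hunk 2: at line 3 remove [qeztc] add [qwbb] -> 13 lines: qvweu cmzso oltp yrdtp qwbb aluyv yoc nkge guny qooln njgbb wpppr ojzwz
Hunk 3: at line 7 remove [nkge,guny,qooln] add [cmym] -> 11 lines: qvweu cmzso oltp yrdtp qwbb aluyv yoc cmym njgbb wpppr ojzwz
Final line count: 11

Answer: 11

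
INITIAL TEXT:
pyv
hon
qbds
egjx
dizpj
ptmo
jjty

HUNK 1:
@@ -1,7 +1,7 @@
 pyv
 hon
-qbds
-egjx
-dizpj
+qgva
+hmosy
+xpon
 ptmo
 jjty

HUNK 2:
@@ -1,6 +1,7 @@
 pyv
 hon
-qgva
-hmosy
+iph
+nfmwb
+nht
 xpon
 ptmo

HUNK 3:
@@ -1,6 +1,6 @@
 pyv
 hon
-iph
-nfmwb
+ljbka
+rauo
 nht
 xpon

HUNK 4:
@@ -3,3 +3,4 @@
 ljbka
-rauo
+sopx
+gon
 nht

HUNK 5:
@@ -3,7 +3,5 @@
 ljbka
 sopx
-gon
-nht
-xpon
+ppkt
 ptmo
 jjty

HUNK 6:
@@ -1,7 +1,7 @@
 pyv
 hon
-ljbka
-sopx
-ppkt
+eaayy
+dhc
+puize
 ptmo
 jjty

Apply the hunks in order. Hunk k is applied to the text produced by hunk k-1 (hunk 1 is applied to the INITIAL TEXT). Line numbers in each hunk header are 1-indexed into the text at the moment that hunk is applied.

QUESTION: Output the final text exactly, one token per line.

Hunk 1: at line 1 remove [qbds,egjx,dizpj] add [qgva,hmosy,xpon] -> 7 lines: pyv hon qgva hmosy xpon ptmo jjty
Hunk 2: at line 1 remove [qgva,hmosy] add [iph,nfmwb,nht] -> 8 lines: pyv hon iph nfmwb nht xpon ptmo jjty
Hunk 3: at line 1 remove [iph,nfmwb] add [ljbka,rauo] -> 8 lines: pyv hon ljbka rauo nht xpon ptmo jjty
Hunk 4: at line 3 remove [rauo] add [sopx,gon] -> 9 lines: pyv hon ljbka sopx gon nht xpon ptmo jjty
Hunk 5: at line 3 remove [gon,nht,xpon] add [ppkt] -> 7 lines: pyv hon ljbka sopx ppkt ptmo jjty
Hunk 6: at line 1 remove [ljbka,sopx,ppkt] add [eaayy,dhc,puize] -> 7 lines: pyv hon eaayy dhc puize ptmo jjty

Answer: pyv
hon
eaayy
dhc
puize
ptmo
jjty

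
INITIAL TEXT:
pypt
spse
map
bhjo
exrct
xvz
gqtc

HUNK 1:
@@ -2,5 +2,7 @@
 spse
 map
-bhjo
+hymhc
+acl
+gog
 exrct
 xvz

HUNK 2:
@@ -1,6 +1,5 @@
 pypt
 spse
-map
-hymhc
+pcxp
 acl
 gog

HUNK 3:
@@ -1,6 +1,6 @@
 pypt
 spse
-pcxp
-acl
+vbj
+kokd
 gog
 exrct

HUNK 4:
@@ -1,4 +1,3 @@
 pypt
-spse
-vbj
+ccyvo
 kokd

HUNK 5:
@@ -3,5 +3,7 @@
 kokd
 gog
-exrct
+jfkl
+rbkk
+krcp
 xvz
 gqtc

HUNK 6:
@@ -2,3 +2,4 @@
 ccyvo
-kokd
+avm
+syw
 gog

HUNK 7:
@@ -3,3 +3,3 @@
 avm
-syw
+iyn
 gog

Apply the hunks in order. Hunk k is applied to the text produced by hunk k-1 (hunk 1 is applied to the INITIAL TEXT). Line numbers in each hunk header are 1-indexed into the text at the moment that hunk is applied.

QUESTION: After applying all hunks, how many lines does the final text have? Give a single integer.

Answer: 10

Derivation:
Hunk 1: at line 2 remove [bhjo] add [hymhc,acl,gog] -> 9 lines: pypt spse map hymhc acl gog exrct xvz gqtc
Hunk 2: at line 1 remove [map,hymhc] add [pcxp] -> 8 lines: pypt spse pcxp acl gog exrct xvz gqtc
Hunk 3: at line 1 remove [pcxp,acl] add [vbj,kokd] -> 8 lines: pypt spse vbj kokd gog exrct xvz gqtc
Hunk 4: at line 1 remove [spse,vbj] add [ccyvo] -> 7 lines: pypt ccyvo kokd gog exrct xvz gqtc
Hunk 5: at line 3 remove [exrct] add [jfkl,rbkk,krcp] -> 9 lines: pypt ccyvo kokd gog jfkl rbkk krcp xvz gqtc
Hunk 6: at line 2 remove [kokd] add [avm,syw] -> 10 lines: pypt ccyvo avm syw gog jfkl rbkk krcp xvz gqtc
Hunk 7: at line 3 remove [syw] add [iyn] -> 10 lines: pypt ccyvo avm iyn gog jfkl rbkk krcp xvz gqtc
Final line count: 10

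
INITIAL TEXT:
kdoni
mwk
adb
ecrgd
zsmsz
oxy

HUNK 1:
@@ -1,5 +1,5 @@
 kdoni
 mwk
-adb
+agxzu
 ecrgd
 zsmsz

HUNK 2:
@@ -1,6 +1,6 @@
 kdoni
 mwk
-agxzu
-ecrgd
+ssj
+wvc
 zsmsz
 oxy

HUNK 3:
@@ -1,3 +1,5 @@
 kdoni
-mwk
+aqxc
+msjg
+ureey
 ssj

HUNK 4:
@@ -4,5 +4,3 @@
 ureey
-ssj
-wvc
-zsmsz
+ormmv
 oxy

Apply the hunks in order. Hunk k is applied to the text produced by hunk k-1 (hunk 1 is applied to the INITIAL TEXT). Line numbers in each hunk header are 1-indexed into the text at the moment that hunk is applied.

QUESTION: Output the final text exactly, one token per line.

Hunk 1: at line 1 remove [adb] add [agxzu] -> 6 lines: kdoni mwk agxzu ecrgd zsmsz oxy
Hunk 2: at line 1 remove [agxzu,ecrgd] add [ssj,wvc] -> 6 lines: kdoni mwk ssj wvc zsmsz oxy
Hunk 3: at line 1 remove [mwk] add [aqxc,msjg,ureey] -> 8 lines: kdoni aqxc msjg ureey ssj wvc zsmsz oxy
Hunk 4: at line 4 remove [ssj,wvc,zsmsz] add [ormmv] -> 6 lines: kdoni aqxc msjg ureey ormmv oxy

Answer: kdoni
aqxc
msjg
ureey
ormmv
oxy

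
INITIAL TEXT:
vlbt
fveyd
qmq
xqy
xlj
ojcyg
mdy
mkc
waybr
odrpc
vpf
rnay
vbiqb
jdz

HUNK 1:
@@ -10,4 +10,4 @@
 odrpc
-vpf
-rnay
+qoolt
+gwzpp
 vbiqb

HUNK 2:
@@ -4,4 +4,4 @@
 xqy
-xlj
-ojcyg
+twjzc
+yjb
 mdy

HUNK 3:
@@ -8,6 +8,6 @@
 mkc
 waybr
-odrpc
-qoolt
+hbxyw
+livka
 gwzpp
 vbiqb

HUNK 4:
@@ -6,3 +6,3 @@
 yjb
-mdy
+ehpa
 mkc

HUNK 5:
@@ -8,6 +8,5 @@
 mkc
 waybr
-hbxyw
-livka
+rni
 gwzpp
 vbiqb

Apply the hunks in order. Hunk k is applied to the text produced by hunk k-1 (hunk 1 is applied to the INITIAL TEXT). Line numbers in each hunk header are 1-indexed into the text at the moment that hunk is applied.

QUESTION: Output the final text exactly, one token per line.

Answer: vlbt
fveyd
qmq
xqy
twjzc
yjb
ehpa
mkc
waybr
rni
gwzpp
vbiqb
jdz

Derivation:
Hunk 1: at line 10 remove [vpf,rnay] add [qoolt,gwzpp] -> 14 lines: vlbt fveyd qmq xqy xlj ojcyg mdy mkc waybr odrpc qoolt gwzpp vbiqb jdz
Hunk 2: at line 4 remove [xlj,ojcyg] add [twjzc,yjb] -> 14 lines: vlbt fveyd qmq xqy twjzc yjb mdy mkc waybr odrpc qoolt gwzpp vbiqb jdz
Hunk 3: at line 8 remove [odrpc,qoolt] add [hbxyw,livka] -> 14 lines: vlbt fveyd qmq xqy twjzc yjb mdy mkc waybr hbxyw livka gwzpp vbiqb jdz
Hunk 4: at line 6 remove [mdy] add [ehpa] -> 14 lines: vlbt fveyd qmq xqy twjzc yjb ehpa mkc waybr hbxyw livka gwzpp vbiqb jdz
Hunk 5: at line 8 remove [hbxyw,livka] add [rni] -> 13 lines: vlbt fveyd qmq xqy twjzc yjb ehpa mkc waybr rni gwzpp vbiqb jdz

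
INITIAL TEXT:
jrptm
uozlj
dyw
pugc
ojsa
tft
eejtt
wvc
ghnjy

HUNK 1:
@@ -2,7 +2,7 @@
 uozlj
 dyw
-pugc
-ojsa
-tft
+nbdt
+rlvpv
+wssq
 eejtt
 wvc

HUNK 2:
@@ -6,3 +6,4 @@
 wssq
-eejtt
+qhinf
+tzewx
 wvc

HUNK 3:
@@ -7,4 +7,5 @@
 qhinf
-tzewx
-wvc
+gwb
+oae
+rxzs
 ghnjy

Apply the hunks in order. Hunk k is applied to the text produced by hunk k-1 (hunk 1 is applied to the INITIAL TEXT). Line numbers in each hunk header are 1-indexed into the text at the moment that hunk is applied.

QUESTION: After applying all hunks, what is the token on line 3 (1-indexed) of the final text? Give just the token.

Hunk 1: at line 2 remove [pugc,ojsa,tft] add [nbdt,rlvpv,wssq] -> 9 lines: jrptm uozlj dyw nbdt rlvpv wssq eejtt wvc ghnjy
Hunk 2: at line 6 remove [eejtt] add [qhinf,tzewx] -> 10 lines: jrptm uozlj dyw nbdt rlvpv wssq qhinf tzewx wvc ghnjy
Hunk 3: at line 7 remove [tzewx,wvc] add [gwb,oae,rxzs] -> 11 lines: jrptm uozlj dyw nbdt rlvpv wssq qhinf gwb oae rxzs ghnjy
Final line 3: dyw

Answer: dyw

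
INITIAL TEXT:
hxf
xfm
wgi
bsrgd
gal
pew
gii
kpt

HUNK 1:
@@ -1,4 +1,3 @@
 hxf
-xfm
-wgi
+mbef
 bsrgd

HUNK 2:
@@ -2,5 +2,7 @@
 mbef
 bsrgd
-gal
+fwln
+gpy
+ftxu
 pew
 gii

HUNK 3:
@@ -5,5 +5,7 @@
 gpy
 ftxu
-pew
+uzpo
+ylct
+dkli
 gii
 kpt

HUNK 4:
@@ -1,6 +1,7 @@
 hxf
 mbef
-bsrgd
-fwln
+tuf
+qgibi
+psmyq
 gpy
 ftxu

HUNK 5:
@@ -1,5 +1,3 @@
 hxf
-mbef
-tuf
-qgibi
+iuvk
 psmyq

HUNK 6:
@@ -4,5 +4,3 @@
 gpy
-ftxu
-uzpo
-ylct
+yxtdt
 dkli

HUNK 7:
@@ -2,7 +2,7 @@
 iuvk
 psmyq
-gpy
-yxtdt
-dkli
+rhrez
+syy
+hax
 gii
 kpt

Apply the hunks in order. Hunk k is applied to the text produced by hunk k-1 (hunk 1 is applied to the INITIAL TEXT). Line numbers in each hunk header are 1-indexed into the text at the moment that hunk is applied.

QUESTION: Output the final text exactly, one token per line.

Hunk 1: at line 1 remove [xfm,wgi] add [mbef] -> 7 lines: hxf mbef bsrgd gal pew gii kpt
Hunk 2: at line 2 remove [gal] add [fwln,gpy,ftxu] -> 9 lines: hxf mbef bsrgd fwln gpy ftxu pew gii kpt
Hunk 3: at line 5 remove [pew] add [uzpo,ylct,dkli] -> 11 lines: hxf mbef bsrgd fwln gpy ftxu uzpo ylct dkli gii kpt
Hunk 4: at line 1 remove [bsrgd,fwln] add [tuf,qgibi,psmyq] -> 12 lines: hxf mbef tuf qgibi psmyq gpy ftxu uzpo ylct dkli gii kpt
Hunk 5: at line 1 remove [mbef,tuf,qgibi] add [iuvk] -> 10 lines: hxf iuvk psmyq gpy ftxu uzpo ylct dkli gii kpt
Hunk 6: at line 4 remove [ftxu,uzpo,ylct] add [yxtdt] -> 8 lines: hxf iuvk psmyq gpy yxtdt dkli gii kpt
Hunk 7: at line 2 remove [gpy,yxtdt,dkli] add [rhrez,syy,hax] -> 8 lines: hxf iuvk psmyq rhrez syy hax gii kpt

Answer: hxf
iuvk
psmyq
rhrez
syy
hax
gii
kpt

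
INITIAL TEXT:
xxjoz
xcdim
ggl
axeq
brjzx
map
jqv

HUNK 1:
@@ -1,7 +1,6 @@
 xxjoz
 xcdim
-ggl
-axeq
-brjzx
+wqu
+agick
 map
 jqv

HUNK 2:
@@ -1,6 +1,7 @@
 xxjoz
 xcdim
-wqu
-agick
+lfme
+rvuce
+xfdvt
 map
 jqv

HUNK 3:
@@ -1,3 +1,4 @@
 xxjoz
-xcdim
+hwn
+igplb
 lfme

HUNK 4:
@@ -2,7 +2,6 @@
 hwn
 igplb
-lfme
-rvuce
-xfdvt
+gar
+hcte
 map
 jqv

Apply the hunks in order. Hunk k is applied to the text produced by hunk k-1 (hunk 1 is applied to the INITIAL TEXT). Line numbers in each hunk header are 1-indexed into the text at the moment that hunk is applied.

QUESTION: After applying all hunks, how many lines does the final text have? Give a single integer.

Hunk 1: at line 1 remove [ggl,axeq,brjzx] add [wqu,agick] -> 6 lines: xxjoz xcdim wqu agick map jqv
Hunk 2: at line 1 remove [wqu,agick] add [lfme,rvuce,xfdvt] -> 7 lines: xxjoz xcdim lfme rvuce xfdvt map jqv
Hunk 3: at line 1 remove [xcdim] add [hwn,igplb] -> 8 lines: xxjoz hwn igplb lfme rvuce xfdvt map jqv
Hunk 4: at line 2 remove [lfme,rvuce,xfdvt] add [gar,hcte] -> 7 lines: xxjoz hwn igplb gar hcte map jqv
Final line count: 7

Answer: 7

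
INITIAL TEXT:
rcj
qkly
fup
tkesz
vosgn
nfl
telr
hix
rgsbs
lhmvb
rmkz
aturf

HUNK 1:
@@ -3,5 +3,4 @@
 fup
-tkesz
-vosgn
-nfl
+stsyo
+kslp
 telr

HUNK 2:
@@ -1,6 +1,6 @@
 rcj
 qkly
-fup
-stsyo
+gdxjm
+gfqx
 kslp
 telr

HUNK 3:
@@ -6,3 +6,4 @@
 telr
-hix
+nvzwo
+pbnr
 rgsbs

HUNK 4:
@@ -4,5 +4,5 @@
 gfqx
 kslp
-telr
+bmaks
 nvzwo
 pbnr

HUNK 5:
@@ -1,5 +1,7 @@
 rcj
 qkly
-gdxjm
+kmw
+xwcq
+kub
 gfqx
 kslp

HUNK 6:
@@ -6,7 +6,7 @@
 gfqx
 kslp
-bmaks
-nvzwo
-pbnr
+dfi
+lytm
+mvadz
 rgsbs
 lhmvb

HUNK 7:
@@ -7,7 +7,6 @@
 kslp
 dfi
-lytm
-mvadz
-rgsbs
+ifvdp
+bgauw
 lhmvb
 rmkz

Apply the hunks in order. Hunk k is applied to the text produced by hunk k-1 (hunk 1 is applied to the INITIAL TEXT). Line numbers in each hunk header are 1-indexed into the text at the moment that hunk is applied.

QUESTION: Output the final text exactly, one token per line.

Hunk 1: at line 3 remove [tkesz,vosgn,nfl] add [stsyo,kslp] -> 11 lines: rcj qkly fup stsyo kslp telr hix rgsbs lhmvb rmkz aturf
Hunk 2: at line 1 remove [fup,stsyo] add [gdxjm,gfqx] -> 11 lines: rcj qkly gdxjm gfqx kslp telr hix rgsbs lhmvb rmkz aturf
Hunk 3: at line 6 remove [hix] add [nvzwo,pbnr] -> 12 lines: rcj qkly gdxjm gfqx kslp telr nvzwo pbnr rgsbs lhmvb rmkz aturf
Hunk 4: at line 4 remove [telr] add [bmaks] -> 12 lines: rcj qkly gdxjm gfqx kslp bmaks nvzwo pbnr rgsbs lhmvb rmkz aturf
Hunk 5: at line 1 remove [gdxjm] add [kmw,xwcq,kub] -> 14 lines: rcj qkly kmw xwcq kub gfqx kslp bmaks nvzwo pbnr rgsbs lhmvb rmkz aturf
Hunk 6: at line 6 remove [bmaks,nvzwo,pbnr] add [dfi,lytm,mvadz] -> 14 lines: rcj qkly kmw xwcq kub gfqx kslp dfi lytm mvadz rgsbs lhmvb rmkz aturf
Hunk 7: at line 7 remove [lytm,mvadz,rgsbs] add [ifvdp,bgauw] -> 13 lines: rcj qkly kmw xwcq kub gfqx kslp dfi ifvdp bgauw lhmvb rmkz aturf

Answer: rcj
qkly
kmw
xwcq
kub
gfqx
kslp
dfi
ifvdp
bgauw
lhmvb
rmkz
aturf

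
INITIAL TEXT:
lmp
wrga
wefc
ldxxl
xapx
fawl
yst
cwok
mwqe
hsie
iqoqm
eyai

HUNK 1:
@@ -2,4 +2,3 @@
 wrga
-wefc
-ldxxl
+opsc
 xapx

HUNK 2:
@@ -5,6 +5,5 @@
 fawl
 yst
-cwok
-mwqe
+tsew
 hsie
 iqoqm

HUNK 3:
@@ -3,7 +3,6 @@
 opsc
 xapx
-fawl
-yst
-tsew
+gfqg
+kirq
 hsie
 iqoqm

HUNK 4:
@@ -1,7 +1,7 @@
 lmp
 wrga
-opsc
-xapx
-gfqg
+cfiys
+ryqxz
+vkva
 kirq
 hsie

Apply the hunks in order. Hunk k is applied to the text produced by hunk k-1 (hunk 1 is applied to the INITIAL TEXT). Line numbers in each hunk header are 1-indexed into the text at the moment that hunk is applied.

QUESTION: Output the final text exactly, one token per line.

Hunk 1: at line 2 remove [wefc,ldxxl] add [opsc] -> 11 lines: lmp wrga opsc xapx fawl yst cwok mwqe hsie iqoqm eyai
Hunk 2: at line 5 remove [cwok,mwqe] add [tsew] -> 10 lines: lmp wrga opsc xapx fawl yst tsew hsie iqoqm eyai
Hunk 3: at line 3 remove [fawl,yst,tsew] add [gfqg,kirq] -> 9 lines: lmp wrga opsc xapx gfqg kirq hsie iqoqm eyai
Hunk 4: at line 1 remove [opsc,xapx,gfqg] add [cfiys,ryqxz,vkva] -> 9 lines: lmp wrga cfiys ryqxz vkva kirq hsie iqoqm eyai

Answer: lmp
wrga
cfiys
ryqxz
vkva
kirq
hsie
iqoqm
eyai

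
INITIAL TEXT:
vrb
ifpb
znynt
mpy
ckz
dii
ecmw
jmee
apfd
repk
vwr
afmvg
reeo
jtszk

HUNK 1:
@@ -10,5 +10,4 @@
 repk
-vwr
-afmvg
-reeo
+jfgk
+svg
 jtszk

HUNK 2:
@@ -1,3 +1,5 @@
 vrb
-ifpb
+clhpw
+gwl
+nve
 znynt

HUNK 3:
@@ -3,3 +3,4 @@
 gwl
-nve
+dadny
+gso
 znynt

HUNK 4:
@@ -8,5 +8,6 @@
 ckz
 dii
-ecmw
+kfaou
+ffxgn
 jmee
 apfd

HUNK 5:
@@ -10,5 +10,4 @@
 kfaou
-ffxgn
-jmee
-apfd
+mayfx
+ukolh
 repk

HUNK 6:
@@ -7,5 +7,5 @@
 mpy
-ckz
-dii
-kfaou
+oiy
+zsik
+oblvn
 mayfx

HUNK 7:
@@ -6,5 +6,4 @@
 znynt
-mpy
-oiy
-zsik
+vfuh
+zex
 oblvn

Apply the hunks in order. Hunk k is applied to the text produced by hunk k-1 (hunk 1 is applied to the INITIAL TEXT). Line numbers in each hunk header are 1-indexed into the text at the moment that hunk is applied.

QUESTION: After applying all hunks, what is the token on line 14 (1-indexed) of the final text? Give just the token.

Hunk 1: at line 10 remove [vwr,afmvg,reeo] add [jfgk,svg] -> 13 lines: vrb ifpb znynt mpy ckz dii ecmw jmee apfd repk jfgk svg jtszk
Hunk 2: at line 1 remove [ifpb] add [clhpw,gwl,nve] -> 15 lines: vrb clhpw gwl nve znynt mpy ckz dii ecmw jmee apfd repk jfgk svg jtszk
Hunk 3: at line 3 remove [nve] add [dadny,gso] -> 16 lines: vrb clhpw gwl dadny gso znynt mpy ckz dii ecmw jmee apfd repk jfgk svg jtszk
Hunk 4: at line 8 remove [ecmw] add [kfaou,ffxgn] -> 17 lines: vrb clhpw gwl dadny gso znynt mpy ckz dii kfaou ffxgn jmee apfd repk jfgk svg jtszk
Hunk 5: at line 10 remove [ffxgn,jmee,apfd] add [mayfx,ukolh] -> 16 lines: vrb clhpw gwl dadny gso znynt mpy ckz dii kfaou mayfx ukolh repk jfgk svg jtszk
Hunk 6: at line 7 remove [ckz,dii,kfaou] add [oiy,zsik,oblvn] -> 16 lines: vrb clhpw gwl dadny gso znynt mpy oiy zsik oblvn mayfx ukolh repk jfgk svg jtszk
Hunk 7: at line 6 remove [mpy,oiy,zsik] add [vfuh,zex] -> 15 lines: vrb clhpw gwl dadny gso znynt vfuh zex oblvn mayfx ukolh repk jfgk svg jtszk
Final line 14: svg

Answer: svg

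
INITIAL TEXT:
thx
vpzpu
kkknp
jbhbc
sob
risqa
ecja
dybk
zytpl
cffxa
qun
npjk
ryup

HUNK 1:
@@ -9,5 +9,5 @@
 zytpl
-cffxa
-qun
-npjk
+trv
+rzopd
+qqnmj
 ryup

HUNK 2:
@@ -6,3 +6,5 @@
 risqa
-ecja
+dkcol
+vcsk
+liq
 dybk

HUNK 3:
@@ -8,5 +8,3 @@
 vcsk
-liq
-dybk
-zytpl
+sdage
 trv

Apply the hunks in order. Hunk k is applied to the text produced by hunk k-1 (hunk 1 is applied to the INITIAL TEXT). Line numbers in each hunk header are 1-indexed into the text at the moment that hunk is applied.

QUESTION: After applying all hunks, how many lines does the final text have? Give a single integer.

Hunk 1: at line 9 remove [cffxa,qun,npjk] add [trv,rzopd,qqnmj] -> 13 lines: thx vpzpu kkknp jbhbc sob risqa ecja dybk zytpl trv rzopd qqnmj ryup
Hunk 2: at line 6 remove [ecja] add [dkcol,vcsk,liq] -> 15 lines: thx vpzpu kkknp jbhbc sob risqa dkcol vcsk liq dybk zytpl trv rzopd qqnmj ryup
Hunk 3: at line 8 remove [liq,dybk,zytpl] add [sdage] -> 13 lines: thx vpzpu kkknp jbhbc sob risqa dkcol vcsk sdage trv rzopd qqnmj ryup
Final line count: 13

Answer: 13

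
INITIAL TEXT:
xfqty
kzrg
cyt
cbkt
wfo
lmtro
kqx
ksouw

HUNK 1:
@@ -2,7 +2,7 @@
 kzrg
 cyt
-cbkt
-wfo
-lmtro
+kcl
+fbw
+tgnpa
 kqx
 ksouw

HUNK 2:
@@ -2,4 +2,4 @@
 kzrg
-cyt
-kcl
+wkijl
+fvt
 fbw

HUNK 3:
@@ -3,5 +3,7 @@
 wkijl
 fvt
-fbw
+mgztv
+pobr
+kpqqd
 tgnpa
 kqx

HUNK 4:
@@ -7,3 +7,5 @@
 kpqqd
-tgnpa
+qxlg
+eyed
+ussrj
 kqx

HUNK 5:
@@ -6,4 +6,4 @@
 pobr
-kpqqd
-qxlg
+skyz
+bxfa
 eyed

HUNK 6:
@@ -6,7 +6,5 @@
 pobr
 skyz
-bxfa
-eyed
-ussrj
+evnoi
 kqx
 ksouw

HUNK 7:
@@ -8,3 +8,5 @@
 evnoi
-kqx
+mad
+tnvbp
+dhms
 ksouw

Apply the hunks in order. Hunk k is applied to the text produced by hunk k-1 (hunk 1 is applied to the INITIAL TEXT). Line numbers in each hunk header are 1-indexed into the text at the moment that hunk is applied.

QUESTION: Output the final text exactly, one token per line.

Answer: xfqty
kzrg
wkijl
fvt
mgztv
pobr
skyz
evnoi
mad
tnvbp
dhms
ksouw

Derivation:
Hunk 1: at line 2 remove [cbkt,wfo,lmtro] add [kcl,fbw,tgnpa] -> 8 lines: xfqty kzrg cyt kcl fbw tgnpa kqx ksouw
Hunk 2: at line 2 remove [cyt,kcl] add [wkijl,fvt] -> 8 lines: xfqty kzrg wkijl fvt fbw tgnpa kqx ksouw
Hunk 3: at line 3 remove [fbw] add [mgztv,pobr,kpqqd] -> 10 lines: xfqty kzrg wkijl fvt mgztv pobr kpqqd tgnpa kqx ksouw
Hunk 4: at line 7 remove [tgnpa] add [qxlg,eyed,ussrj] -> 12 lines: xfqty kzrg wkijl fvt mgztv pobr kpqqd qxlg eyed ussrj kqx ksouw
Hunk 5: at line 6 remove [kpqqd,qxlg] add [skyz,bxfa] -> 12 lines: xfqty kzrg wkijl fvt mgztv pobr skyz bxfa eyed ussrj kqx ksouw
Hunk 6: at line 6 remove [bxfa,eyed,ussrj] add [evnoi] -> 10 lines: xfqty kzrg wkijl fvt mgztv pobr skyz evnoi kqx ksouw
Hunk 7: at line 8 remove [kqx] add [mad,tnvbp,dhms] -> 12 lines: xfqty kzrg wkijl fvt mgztv pobr skyz evnoi mad tnvbp dhms ksouw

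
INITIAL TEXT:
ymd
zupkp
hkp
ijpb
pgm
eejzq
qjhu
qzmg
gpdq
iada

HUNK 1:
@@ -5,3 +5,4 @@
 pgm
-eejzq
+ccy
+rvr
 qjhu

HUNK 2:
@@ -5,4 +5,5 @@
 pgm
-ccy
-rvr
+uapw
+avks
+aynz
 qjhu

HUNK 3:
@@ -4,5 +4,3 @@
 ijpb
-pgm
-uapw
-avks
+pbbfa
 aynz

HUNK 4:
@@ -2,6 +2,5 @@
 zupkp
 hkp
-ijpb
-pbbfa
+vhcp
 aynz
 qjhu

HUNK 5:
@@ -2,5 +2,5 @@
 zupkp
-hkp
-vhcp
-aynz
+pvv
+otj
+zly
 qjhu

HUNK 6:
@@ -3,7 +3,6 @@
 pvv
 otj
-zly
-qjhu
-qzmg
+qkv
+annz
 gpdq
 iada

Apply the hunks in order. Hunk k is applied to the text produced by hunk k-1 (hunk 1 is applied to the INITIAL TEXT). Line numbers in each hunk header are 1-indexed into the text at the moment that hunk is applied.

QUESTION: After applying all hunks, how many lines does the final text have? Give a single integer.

Hunk 1: at line 5 remove [eejzq] add [ccy,rvr] -> 11 lines: ymd zupkp hkp ijpb pgm ccy rvr qjhu qzmg gpdq iada
Hunk 2: at line 5 remove [ccy,rvr] add [uapw,avks,aynz] -> 12 lines: ymd zupkp hkp ijpb pgm uapw avks aynz qjhu qzmg gpdq iada
Hunk 3: at line 4 remove [pgm,uapw,avks] add [pbbfa] -> 10 lines: ymd zupkp hkp ijpb pbbfa aynz qjhu qzmg gpdq iada
Hunk 4: at line 2 remove [ijpb,pbbfa] add [vhcp] -> 9 lines: ymd zupkp hkp vhcp aynz qjhu qzmg gpdq iada
Hunk 5: at line 2 remove [hkp,vhcp,aynz] add [pvv,otj,zly] -> 9 lines: ymd zupkp pvv otj zly qjhu qzmg gpdq iada
Hunk 6: at line 3 remove [zly,qjhu,qzmg] add [qkv,annz] -> 8 lines: ymd zupkp pvv otj qkv annz gpdq iada
Final line count: 8

Answer: 8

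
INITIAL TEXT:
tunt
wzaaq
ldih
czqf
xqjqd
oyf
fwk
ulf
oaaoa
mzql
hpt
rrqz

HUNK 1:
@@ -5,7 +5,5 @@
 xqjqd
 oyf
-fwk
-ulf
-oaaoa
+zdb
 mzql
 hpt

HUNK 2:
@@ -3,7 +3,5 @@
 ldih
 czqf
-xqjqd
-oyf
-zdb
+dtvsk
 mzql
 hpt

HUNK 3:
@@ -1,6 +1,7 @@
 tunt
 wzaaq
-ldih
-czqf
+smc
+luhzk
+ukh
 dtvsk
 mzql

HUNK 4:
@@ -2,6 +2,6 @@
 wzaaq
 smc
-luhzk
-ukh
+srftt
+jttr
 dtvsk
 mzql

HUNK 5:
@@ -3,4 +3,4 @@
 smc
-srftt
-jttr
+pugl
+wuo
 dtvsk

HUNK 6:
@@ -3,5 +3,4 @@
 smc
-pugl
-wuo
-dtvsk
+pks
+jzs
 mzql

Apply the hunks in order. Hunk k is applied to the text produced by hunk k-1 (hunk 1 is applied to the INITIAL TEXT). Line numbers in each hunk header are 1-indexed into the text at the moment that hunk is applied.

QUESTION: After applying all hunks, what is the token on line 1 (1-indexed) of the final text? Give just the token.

Answer: tunt

Derivation:
Hunk 1: at line 5 remove [fwk,ulf,oaaoa] add [zdb] -> 10 lines: tunt wzaaq ldih czqf xqjqd oyf zdb mzql hpt rrqz
Hunk 2: at line 3 remove [xqjqd,oyf,zdb] add [dtvsk] -> 8 lines: tunt wzaaq ldih czqf dtvsk mzql hpt rrqz
Hunk 3: at line 1 remove [ldih,czqf] add [smc,luhzk,ukh] -> 9 lines: tunt wzaaq smc luhzk ukh dtvsk mzql hpt rrqz
Hunk 4: at line 2 remove [luhzk,ukh] add [srftt,jttr] -> 9 lines: tunt wzaaq smc srftt jttr dtvsk mzql hpt rrqz
Hunk 5: at line 3 remove [srftt,jttr] add [pugl,wuo] -> 9 lines: tunt wzaaq smc pugl wuo dtvsk mzql hpt rrqz
Hunk 6: at line 3 remove [pugl,wuo,dtvsk] add [pks,jzs] -> 8 lines: tunt wzaaq smc pks jzs mzql hpt rrqz
Final line 1: tunt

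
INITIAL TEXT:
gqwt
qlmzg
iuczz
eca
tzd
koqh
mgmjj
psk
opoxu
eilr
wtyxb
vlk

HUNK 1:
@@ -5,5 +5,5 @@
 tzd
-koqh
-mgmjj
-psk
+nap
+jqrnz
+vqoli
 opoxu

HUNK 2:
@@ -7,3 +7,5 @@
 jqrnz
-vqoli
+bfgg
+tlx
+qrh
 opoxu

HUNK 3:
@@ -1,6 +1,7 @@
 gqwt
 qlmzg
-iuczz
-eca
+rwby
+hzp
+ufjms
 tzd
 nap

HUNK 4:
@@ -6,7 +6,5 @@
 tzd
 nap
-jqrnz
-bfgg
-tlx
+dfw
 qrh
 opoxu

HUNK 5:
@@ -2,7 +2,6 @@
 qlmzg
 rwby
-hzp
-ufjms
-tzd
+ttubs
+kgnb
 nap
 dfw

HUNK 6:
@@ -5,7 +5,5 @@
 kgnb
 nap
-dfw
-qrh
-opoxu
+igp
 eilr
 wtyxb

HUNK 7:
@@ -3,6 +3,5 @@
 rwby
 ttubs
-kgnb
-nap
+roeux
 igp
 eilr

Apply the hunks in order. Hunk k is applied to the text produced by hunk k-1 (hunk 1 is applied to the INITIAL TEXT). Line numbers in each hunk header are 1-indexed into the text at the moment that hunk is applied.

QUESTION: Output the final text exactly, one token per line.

Hunk 1: at line 5 remove [koqh,mgmjj,psk] add [nap,jqrnz,vqoli] -> 12 lines: gqwt qlmzg iuczz eca tzd nap jqrnz vqoli opoxu eilr wtyxb vlk
Hunk 2: at line 7 remove [vqoli] add [bfgg,tlx,qrh] -> 14 lines: gqwt qlmzg iuczz eca tzd nap jqrnz bfgg tlx qrh opoxu eilr wtyxb vlk
Hunk 3: at line 1 remove [iuczz,eca] add [rwby,hzp,ufjms] -> 15 lines: gqwt qlmzg rwby hzp ufjms tzd nap jqrnz bfgg tlx qrh opoxu eilr wtyxb vlk
Hunk 4: at line 6 remove [jqrnz,bfgg,tlx] add [dfw] -> 13 lines: gqwt qlmzg rwby hzp ufjms tzd nap dfw qrh opoxu eilr wtyxb vlk
Hunk 5: at line 2 remove [hzp,ufjms,tzd] add [ttubs,kgnb] -> 12 lines: gqwt qlmzg rwby ttubs kgnb nap dfw qrh opoxu eilr wtyxb vlk
Hunk 6: at line 5 remove [dfw,qrh,opoxu] add [igp] -> 10 lines: gqwt qlmzg rwby ttubs kgnb nap igp eilr wtyxb vlk
Hunk 7: at line 3 remove [kgnb,nap] add [roeux] -> 9 lines: gqwt qlmzg rwby ttubs roeux igp eilr wtyxb vlk

Answer: gqwt
qlmzg
rwby
ttubs
roeux
igp
eilr
wtyxb
vlk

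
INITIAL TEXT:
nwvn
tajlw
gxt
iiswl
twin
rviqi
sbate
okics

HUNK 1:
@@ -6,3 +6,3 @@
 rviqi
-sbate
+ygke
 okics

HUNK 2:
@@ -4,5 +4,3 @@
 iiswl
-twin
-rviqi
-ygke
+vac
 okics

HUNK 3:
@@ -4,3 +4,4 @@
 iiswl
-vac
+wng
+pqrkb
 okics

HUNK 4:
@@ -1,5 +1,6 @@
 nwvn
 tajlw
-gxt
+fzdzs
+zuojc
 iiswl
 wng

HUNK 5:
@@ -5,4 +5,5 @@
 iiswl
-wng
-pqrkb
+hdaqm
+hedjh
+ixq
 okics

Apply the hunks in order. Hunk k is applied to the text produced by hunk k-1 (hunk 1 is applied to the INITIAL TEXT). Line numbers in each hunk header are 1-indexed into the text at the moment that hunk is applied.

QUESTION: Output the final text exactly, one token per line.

Answer: nwvn
tajlw
fzdzs
zuojc
iiswl
hdaqm
hedjh
ixq
okics

Derivation:
Hunk 1: at line 6 remove [sbate] add [ygke] -> 8 lines: nwvn tajlw gxt iiswl twin rviqi ygke okics
Hunk 2: at line 4 remove [twin,rviqi,ygke] add [vac] -> 6 lines: nwvn tajlw gxt iiswl vac okics
Hunk 3: at line 4 remove [vac] add [wng,pqrkb] -> 7 lines: nwvn tajlw gxt iiswl wng pqrkb okics
Hunk 4: at line 1 remove [gxt] add [fzdzs,zuojc] -> 8 lines: nwvn tajlw fzdzs zuojc iiswl wng pqrkb okics
Hunk 5: at line 5 remove [wng,pqrkb] add [hdaqm,hedjh,ixq] -> 9 lines: nwvn tajlw fzdzs zuojc iiswl hdaqm hedjh ixq okics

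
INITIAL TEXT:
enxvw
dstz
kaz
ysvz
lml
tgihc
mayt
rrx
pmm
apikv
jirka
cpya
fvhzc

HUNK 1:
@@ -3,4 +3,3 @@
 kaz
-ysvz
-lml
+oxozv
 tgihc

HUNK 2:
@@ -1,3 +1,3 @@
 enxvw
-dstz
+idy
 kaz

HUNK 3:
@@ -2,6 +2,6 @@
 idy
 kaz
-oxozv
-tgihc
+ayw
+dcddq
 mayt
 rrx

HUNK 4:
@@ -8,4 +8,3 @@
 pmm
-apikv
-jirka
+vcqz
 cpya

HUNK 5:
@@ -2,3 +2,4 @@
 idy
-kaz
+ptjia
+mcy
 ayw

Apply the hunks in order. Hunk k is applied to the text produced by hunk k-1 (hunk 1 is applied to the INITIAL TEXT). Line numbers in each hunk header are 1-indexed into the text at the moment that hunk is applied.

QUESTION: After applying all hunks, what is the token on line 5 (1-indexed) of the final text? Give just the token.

Hunk 1: at line 3 remove [ysvz,lml] add [oxozv] -> 12 lines: enxvw dstz kaz oxozv tgihc mayt rrx pmm apikv jirka cpya fvhzc
Hunk 2: at line 1 remove [dstz] add [idy] -> 12 lines: enxvw idy kaz oxozv tgihc mayt rrx pmm apikv jirka cpya fvhzc
Hunk 3: at line 2 remove [oxozv,tgihc] add [ayw,dcddq] -> 12 lines: enxvw idy kaz ayw dcddq mayt rrx pmm apikv jirka cpya fvhzc
Hunk 4: at line 8 remove [apikv,jirka] add [vcqz] -> 11 lines: enxvw idy kaz ayw dcddq mayt rrx pmm vcqz cpya fvhzc
Hunk 5: at line 2 remove [kaz] add [ptjia,mcy] -> 12 lines: enxvw idy ptjia mcy ayw dcddq mayt rrx pmm vcqz cpya fvhzc
Final line 5: ayw

Answer: ayw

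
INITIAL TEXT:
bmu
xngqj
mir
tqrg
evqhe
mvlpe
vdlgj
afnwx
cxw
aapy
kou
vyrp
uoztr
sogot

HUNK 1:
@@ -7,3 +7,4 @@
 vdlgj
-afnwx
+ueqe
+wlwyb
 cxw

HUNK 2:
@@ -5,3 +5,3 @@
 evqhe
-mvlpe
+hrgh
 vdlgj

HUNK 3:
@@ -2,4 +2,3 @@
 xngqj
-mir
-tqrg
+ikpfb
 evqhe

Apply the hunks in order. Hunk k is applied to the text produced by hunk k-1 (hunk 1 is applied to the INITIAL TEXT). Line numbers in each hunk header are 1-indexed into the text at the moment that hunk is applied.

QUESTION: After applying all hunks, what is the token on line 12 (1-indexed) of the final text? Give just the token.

Hunk 1: at line 7 remove [afnwx] add [ueqe,wlwyb] -> 15 lines: bmu xngqj mir tqrg evqhe mvlpe vdlgj ueqe wlwyb cxw aapy kou vyrp uoztr sogot
Hunk 2: at line 5 remove [mvlpe] add [hrgh] -> 15 lines: bmu xngqj mir tqrg evqhe hrgh vdlgj ueqe wlwyb cxw aapy kou vyrp uoztr sogot
Hunk 3: at line 2 remove [mir,tqrg] add [ikpfb] -> 14 lines: bmu xngqj ikpfb evqhe hrgh vdlgj ueqe wlwyb cxw aapy kou vyrp uoztr sogot
Final line 12: vyrp

Answer: vyrp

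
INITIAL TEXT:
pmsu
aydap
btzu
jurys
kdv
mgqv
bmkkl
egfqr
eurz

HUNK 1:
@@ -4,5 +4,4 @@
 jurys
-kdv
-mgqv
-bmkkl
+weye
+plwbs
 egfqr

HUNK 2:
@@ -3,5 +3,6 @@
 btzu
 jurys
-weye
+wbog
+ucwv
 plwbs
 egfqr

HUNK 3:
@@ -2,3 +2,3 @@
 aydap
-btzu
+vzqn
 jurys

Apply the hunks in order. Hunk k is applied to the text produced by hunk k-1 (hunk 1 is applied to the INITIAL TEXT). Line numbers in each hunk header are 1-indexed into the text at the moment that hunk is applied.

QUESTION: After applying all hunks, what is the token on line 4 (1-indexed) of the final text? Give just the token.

Hunk 1: at line 4 remove [kdv,mgqv,bmkkl] add [weye,plwbs] -> 8 lines: pmsu aydap btzu jurys weye plwbs egfqr eurz
Hunk 2: at line 3 remove [weye] add [wbog,ucwv] -> 9 lines: pmsu aydap btzu jurys wbog ucwv plwbs egfqr eurz
Hunk 3: at line 2 remove [btzu] add [vzqn] -> 9 lines: pmsu aydap vzqn jurys wbog ucwv plwbs egfqr eurz
Final line 4: jurys

Answer: jurys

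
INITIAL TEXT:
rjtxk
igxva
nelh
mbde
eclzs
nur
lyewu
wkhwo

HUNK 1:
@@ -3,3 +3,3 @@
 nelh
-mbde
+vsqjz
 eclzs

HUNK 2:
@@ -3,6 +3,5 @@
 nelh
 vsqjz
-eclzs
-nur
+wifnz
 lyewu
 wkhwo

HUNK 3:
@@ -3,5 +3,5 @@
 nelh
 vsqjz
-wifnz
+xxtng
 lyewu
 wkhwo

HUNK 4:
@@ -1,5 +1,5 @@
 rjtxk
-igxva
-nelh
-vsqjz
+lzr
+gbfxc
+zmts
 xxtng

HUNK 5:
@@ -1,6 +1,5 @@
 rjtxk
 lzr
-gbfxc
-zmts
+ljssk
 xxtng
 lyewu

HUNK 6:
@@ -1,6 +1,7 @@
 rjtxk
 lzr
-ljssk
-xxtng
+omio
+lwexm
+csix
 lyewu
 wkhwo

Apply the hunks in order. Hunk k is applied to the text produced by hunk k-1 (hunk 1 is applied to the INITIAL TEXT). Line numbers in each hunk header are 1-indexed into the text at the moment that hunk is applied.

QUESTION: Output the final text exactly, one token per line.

Answer: rjtxk
lzr
omio
lwexm
csix
lyewu
wkhwo

Derivation:
Hunk 1: at line 3 remove [mbde] add [vsqjz] -> 8 lines: rjtxk igxva nelh vsqjz eclzs nur lyewu wkhwo
Hunk 2: at line 3 remove [eclzs,nur] add [wifnz] -> 7 lines: rjtxk igxva nelh vsqjz wifnz lyewu wkhwo
Hunk 3: at line 3 remove [wifnz] add [xxtng] -> 7 lines: rjtxk igxva nelh vsqjz xxtng lyewu wkhwo
Hunk 4: at line 1 remove [igxva,nelh,vsqjz] add [lzr,gbfxc,zmts] -> 7 lines: rjtxk lzr gbfxc zmts xxtng lyewu wkhwo
Hunk 5: at line 1 remove [gbfxc,zmts] add [ljssk] -> 6 lines: rjtxk lzr ljssk xxtng lyewu wkhwo
Hunk 6: at line 1 remove [ljssk,xxtng] add [omio,lwexm,csix] -> 7 lines: rjtxk lzr omio lwexm csix lyewu wkhwo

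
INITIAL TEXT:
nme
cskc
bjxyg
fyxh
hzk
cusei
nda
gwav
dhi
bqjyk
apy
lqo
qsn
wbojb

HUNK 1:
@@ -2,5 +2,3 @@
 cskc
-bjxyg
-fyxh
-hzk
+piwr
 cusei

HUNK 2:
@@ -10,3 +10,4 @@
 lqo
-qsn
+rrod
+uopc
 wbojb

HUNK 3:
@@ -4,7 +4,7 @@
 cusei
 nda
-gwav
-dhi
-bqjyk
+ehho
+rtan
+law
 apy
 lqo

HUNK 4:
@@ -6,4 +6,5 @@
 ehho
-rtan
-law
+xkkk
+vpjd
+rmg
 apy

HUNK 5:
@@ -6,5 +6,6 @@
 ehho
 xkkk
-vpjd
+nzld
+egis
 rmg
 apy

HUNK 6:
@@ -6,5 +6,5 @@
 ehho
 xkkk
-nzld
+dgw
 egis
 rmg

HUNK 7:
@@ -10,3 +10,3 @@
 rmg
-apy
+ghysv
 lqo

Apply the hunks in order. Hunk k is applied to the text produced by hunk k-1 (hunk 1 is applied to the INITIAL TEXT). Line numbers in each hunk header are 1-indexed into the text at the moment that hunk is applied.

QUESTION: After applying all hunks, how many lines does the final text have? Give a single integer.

Hunk 1: at line 2 remove [bjxyg,fyxh,hzk] add [piwr] -> 12 lines: nme cskc piwr cusei nda gwav dhi bqjyk apy lqo qsn wbojb
Hunk 2: at line 10 remove [qsn] add [rrod,uopc] -> 13 lines: nme cskc piwr cusei nda gwav dhi bqjyk apy lqo rrod uopc wbojb
Hunk 3: at line 4 remove [gwav,dhi,bqjyk] add [ehho,rtan,law] -> 13 lines: nme cskc piwr cusei nda ehho rtan law apy lqo rrod uopc wbojb
Hunk 4: at line 6 remove [rtan,law] add [xkkk,vpjd,rmg] -> 14 lines: nme cskc piwr cusei nda ehho xkkk vpjd rmg apy lqo rrod uopc wbojb
Hunk 5: at line 6 remove [vpjd] add [nzld,egis] -> 15 lines: nme cskc piwr cusei nda ehho xkkk nzld egis rmg apy lqo rrod uopc wbojb
Hunk 6: at line 6 remove [nzld] add [dgw] -> 15 lines: nme cskc piwr cusei nda ehho xkkk dgw egis rmg apy lqo rrod uopc wbojb
Hunk 7: at line 10 remove [apy] add [ghysv] -> 15 lines: nme cskc piwr cusei nda ehho xkkk dgw egis rmg ghysv lqo rrod uopc wbojb
Final line count: 15

Answer: 15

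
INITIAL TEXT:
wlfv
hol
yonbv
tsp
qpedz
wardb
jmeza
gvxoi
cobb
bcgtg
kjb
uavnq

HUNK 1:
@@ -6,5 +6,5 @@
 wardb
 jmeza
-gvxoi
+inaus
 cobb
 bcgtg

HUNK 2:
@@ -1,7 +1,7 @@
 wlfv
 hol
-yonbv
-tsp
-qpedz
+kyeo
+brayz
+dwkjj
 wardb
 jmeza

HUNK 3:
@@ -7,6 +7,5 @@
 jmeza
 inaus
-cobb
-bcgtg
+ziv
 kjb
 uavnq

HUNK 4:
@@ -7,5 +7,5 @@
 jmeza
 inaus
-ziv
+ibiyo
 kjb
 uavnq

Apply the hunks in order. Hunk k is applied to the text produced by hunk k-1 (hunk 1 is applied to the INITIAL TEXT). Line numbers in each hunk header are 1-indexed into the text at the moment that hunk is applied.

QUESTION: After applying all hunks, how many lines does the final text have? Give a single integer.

Answer: 11

Derivation:
Hunk 1: at line 6 remove [gvxoi] add [inaus] -> 12 lines: wlfv hol yonbv tsp qpedz wardb jmeza inaus cobb bcgtg kjb uavnq
Hunk 2: at line 1 remove [yonbv,tsp,qpedz] add [kyeo,brayz,dwkjj] -> 12 lines: wlfv hol kyeo brayz dwkjj wardb jmeza inaus cobb bcgtg kjb uavnq
Hunk 3: at line 7 remove [cobb,bcgtg] add [ziv] -> 11 lines: wlfv hol kyeo brayz dwkjj wardb jmeza inaus ziv kjb uavnq
Hunk 4: at line 7 remove [ziv] add [ibiyo] -> 11 lines: wlfv hol kyeo brayz dwkjj wardb jmeza inaus ibiyo kjb uavnq
Final line count: 11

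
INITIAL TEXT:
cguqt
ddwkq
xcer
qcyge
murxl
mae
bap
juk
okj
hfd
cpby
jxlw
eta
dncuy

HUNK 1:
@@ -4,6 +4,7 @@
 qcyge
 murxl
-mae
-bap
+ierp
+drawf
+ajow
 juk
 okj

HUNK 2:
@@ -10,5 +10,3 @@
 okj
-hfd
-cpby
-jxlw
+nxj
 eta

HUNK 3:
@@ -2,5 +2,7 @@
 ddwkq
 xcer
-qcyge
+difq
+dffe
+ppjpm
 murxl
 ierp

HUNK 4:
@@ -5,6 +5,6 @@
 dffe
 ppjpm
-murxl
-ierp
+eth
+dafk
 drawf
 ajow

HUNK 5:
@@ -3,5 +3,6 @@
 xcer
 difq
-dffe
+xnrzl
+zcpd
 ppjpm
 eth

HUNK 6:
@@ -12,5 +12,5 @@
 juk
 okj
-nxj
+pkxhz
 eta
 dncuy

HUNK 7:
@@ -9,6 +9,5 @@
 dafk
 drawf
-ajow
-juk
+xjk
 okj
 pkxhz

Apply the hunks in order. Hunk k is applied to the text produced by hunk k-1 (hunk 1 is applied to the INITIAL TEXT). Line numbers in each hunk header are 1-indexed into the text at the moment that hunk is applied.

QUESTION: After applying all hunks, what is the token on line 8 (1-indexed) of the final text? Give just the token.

Answer: eth

Derivation:
Hunk 1: at line 4 remove [mae,bap] add [ierp,drawf,ajow] -> 15 lines: cguqt ddwkq xcer qcyge murxl ierp drawf ajow juk okj hfd cpby jxlw eta dncuy
Hunk 2: at line 10 remove [hfd,cpby,jxlw] add [nxj] -> 13 lines: cguqt ddwkq xcer qcyge murxl ierp drawf ajow juk okj nxj eta dncuy
Hunk 3: at line 2 remove [qcyge] add [difq,dffe,ppjpm] -> 15 lines: cguqt ddwkq xcer difq dffe ppjpm murxl ierp drawf ajow juk okj nxj eta dncuy
Hunk 4: at line 5 remove [murxl,ierp] add [eth,dafk] -> 15 lines: cguqt ddwkq xcer difq dffe ppjpm eth dafk drawf ajow juk okj nxj eta dncuy
Hunk 5: at line 3 remove [dffe] add [xnrzl,zcpd] -> 16 lines: cguqt ddwkq xcer difq xnrzl zcpd ppjpm eth dafk drawf ajow juk okj nxj eta dncuy
Hunk 6: at line 12 remove [nxj] add [pkxhz] -> 16 lines: cguqt ddwkq xcer difq xnrzl zcpd ppjpm eth dafk drawf ajow juk okj pkxhz eta dncuy
Hunk 7: at line 9 remove [ajow,juk] add [xjk] -> 15 lines: cguqt ddwkq xcer difq xnrzl zcpd ppjpm eth dafk drawf xjk okj pkxhz eta dncuy
Final line 8: eth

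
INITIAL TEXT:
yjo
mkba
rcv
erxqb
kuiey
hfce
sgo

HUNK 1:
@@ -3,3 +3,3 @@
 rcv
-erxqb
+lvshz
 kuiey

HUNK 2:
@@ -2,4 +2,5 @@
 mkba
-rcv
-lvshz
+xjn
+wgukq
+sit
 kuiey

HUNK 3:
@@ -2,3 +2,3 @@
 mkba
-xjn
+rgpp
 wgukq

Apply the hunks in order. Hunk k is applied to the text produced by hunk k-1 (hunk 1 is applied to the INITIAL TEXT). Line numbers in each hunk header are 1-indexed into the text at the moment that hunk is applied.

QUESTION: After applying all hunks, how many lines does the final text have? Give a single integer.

Answer: 8

Derivation:
Hunk 1: at line 3 remove [erxqb] add [lvshz] -> 7 lines: yjo mkba rcv lvshz kuiey hfce sgo
Hunk 2: at line 2 remove [rcv,lvshz] add [xjn,wgukq,sit] -> 8 lines: yjo mkba xjn wgukq sit kuiey hfce sgo
Hunk 3: at line 2 remove [xjn] add [rgpp] -> 8 lines: yjo mkba rgpp wgukq sit kuiey hfce sgo
Final line count: 8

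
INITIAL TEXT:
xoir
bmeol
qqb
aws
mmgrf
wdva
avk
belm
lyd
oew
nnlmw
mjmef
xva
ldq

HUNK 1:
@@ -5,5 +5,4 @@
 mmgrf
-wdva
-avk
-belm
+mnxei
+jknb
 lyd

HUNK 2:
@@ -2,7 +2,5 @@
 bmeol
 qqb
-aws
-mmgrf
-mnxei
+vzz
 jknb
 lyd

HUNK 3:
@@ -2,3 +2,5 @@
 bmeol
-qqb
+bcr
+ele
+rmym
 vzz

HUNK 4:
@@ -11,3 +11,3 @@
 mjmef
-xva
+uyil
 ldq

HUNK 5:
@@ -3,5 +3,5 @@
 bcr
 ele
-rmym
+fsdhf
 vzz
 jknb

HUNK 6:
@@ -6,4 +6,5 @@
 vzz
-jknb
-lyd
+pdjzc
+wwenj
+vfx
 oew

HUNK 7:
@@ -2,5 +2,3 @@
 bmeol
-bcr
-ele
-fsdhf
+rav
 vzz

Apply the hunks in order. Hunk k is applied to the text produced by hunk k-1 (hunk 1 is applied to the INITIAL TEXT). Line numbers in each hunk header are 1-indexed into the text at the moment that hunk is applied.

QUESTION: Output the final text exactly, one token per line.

Answer: xoir
bmeol
rav
vzz
pdjzc
wwenj
vfx
oew
nnlmw
mjmef
uyil
ldq

Derivation:
Hunk 1: at line 5 remove [wdva,avk,belm] add [mnxei,jknb] -> 13 lines: xoir bmeol qqb aws mmgrf mnxei jknb lyd oew nnlmw mjmef xva ldq
Hunk 2: at line 2 remove [aws,mmgrf,mnxei] add [vzz] -> 11 lines: xoir bmeol qqb vzz jknb lyd oew nnlmw mjmef xva ldq
Hunk 3: at line 2 remove [qqb] add [bcr,ele,rmym] -> 13 lines: xoir bmeol bcr ele rmym vzz jknb lyd oew nnlmw mjmef xva ldq
Hunk 4: at line 11 remove [xva] add [uyil] -> 13 lines: xoir bmeol bcr ele rmym vzz jknb lyd oew nnlmw mjmef uyil ldq
Hunk 5: at line 3 remove [rmym] add [fsdhf] -> 13 lines: xoir bmeol bcr ele fsdhf vzz jknb lyd oew nnlmw mjmef uyil ldq
Hunk 6: at line 6 remove [jknb,lyd] add [pdjzc,wwenj,vfx] -> 14 lines: xoir bmeol bcr ele fsdhf vzz pdjzc wwenj vfx oew nnlmw mjmef uyil ldq
Hunk 7: at line 2 remove [bcr,ele,fsdhf] add [rav] -> 12 lines: xoir bmeol rav vzz pdjzc wwenj vfx oew nnlmw mjmef uyil ldq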